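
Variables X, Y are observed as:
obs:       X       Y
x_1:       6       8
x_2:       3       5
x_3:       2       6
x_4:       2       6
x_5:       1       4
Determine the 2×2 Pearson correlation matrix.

Step 1 — column means:
  mean(X) = (6 + 3 + 2 + 2 + 1) / 5 = 14/5 = 2.8
  mean(Y) = (8 + 5 + 6 + 6 + 4) / 5 = 29/5 = 5.8

Step 2 — sample variances and covariances s[i,j] = (1/(n-1)) · Σ_k (x_{k,i} - mean_i) · (x_{k,j} - mean_j), with n-1 = 4:
  s[X,X] = ((3.2)·(3.2) + (0.2)·(0.2) + (-0.8)·(-0.8) + (-0.8)·(-0.8) + (-1.8)·(-1.8)) / 4 = 14.8/4 = 3.7
  s[X,Y] = ((3.2)·(2.2) + (0.2)·(-0.8) + (-0.8)·(0.2) + (-0.8)·(0.2) + (-1.8)·(-1.8)) / 4 = 9.8/4 = 2.45
  s[Y,Y] = ((2.2)·(2.2) + (-0.8)·(-0.8) + (0.2)·(0.2) + (0.2)·(0.2) + (-1.8)·(-1.8)) / 4 = 8.8/4 = 2.2
  Sample standard deviations s_i = √(s[i,i]):
  s(X) = √(3.7) = 1.9235
  s(Y) = √(2.2) = 1.4832

Step 3 — r_{ij} = s_{ij} / (s_i · s_j):
  r[X,X] = 1 (diagonal).
  r[X,Y] = 2.45 / (1.9235 · 1.4832) = 2.45 / 2.8531 = 0.8587
  r[Y,Y] = 1 (diagonal).

R is symmetric with unit diagonal. Assembling:

R = [[1, 0.8587],
 [0.8587, 1]]


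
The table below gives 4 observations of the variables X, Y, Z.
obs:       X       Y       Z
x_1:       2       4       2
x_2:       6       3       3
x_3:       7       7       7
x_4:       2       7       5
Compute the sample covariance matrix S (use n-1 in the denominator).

Step 1 — column means:
  mean(X) = (2 + 6 + 7 + 2) / 4 = 17/4 = 4.25
  mean(Y) = (4 + 3 + 7 + 7) / 4 = 21/4 = 5.25
  mean(Z) = (2 + 3 + 7 + 5) / 4 = 17/4 = 4.25

Step 2 — sample covariance S[i,j] = (1/(n-1)) · Σ_k (x_{k,i} - mean_i) · (x_{k,j} - mean_j), with n-1 = 3.
  S[X,X] = ((-2.25)·(-2.25) + (1.75)·(1.75) + (2.75)·(2.75) + (-2.25)·(-2.25)) / 3 = 20.75/3 = 6.9167
  S[X,Y] = ((-2.25)·(-1.25) + (1.75)·(-2.25) + (2.75)·(1.75) + (-2.25)·(1.75)) / 3 = -0.25/3 = -0.0833
  S[X,Z] = ((-2.25)·(-2.25) + (1.75)·(-1.25) + (2.75)·(2.75) + (-2.25)·(0.75)) / 3 = 8.75/3 = 2.9167
  S[Y,Y] = ((-1.25)·(-1.25) + (-2.25)·(-2.25) + (1.75)·(1.75) + (1.75)·(1.75)) / 3 = 12.75/3 = 4.25
  S[Y,Z] = ((-1.25)·(-2.25) + (-2.25)·(-1.25) + (1.75)·(2.75) + (1.75)·(0.75)) / 3 = 11.75/3 = 3.9167
  S[Z,Z] = ((-2.25)·(-2.25) + (-1.25)·(-1.25) + (2.75)·(2.75) + (0.75)·(0.75)) / 3 = 14.75/3 = 4.9167

S is symmetric (S[j,i] = S[i,j]). Assembling:

S = [[6.9167, -0.0833, 2.9167],
 [-0.0833, 4.25, 3.9167],
 [2.9167, 3.9167, 4.9167]]


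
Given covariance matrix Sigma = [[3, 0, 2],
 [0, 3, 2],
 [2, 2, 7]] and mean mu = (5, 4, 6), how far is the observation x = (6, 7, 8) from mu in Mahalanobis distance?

Step 1 — centre the observation: (x - mu) = (1, 3, 2).

Step 2 — invert Sigma (cofactor / det for 3×3, or solve directly):
  Sigma^{-1} = [[0.4359, 0.1026, -0.1538],
 [0.1026, 0.4359, -0.1538],
 [-0.1538, -0.1538, 0.2308]].

Step 3 — form the quadratic (x - mu)^T · Sigma^{-1} · (x - mu):
  Sigma^{-1} · (x - mu) = (0.4359, 1.1026, -0.1538).
  (x - mu)^T · [Sigma^{-1} · (x - mu)] = (1)·(0.4359) + (3)·(1.1026) + (2)·(-0.1538) = 3.4359.

Step 4 — take square root: d = √(3.4359) ≈ 1.8536.

d(x, mu) = √(3.4359) ≈ 1.8536


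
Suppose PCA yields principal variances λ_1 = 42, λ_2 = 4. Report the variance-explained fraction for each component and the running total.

Step 1 — total variance = trace(Sigma) = Σ λ_i = 42 + 4 = 46.

Step 2 — fraction explained by component i = λ_i / Σ λ:
  PC1: 42/46 = 0.913
  PC2: 4/46 = 0.087

Step 3 — cumulative fraction after k components = (λ_1 + ... + λ_k) / Σ λ:
  k = 1: 42/46 = 0.913
  k = 2: (42 + 4)/46 = 46/46 = 1

Summary (fraction, with percent):

explained: PC1 0.913 (91.3%), PC2 0.087 (8.7%);  cumulative: 0.913, 1


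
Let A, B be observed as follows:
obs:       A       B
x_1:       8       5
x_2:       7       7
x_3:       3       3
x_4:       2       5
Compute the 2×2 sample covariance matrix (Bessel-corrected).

Step 1 — column means:
  mean(A) = (8 + 7 + 3 + 2) / 4 = 20/4 = 5
  mean(B) = (5 + 7 + 3 + 5) / 4 = 20/4 = 5

Step 2 — sample covariance S[i,j] = (1/(n-1)) · Σ_k (x_{k,i} - mean_i) · (x_{k,j} - mean_j), with n-1 = 3.
  S[A,A] = ((3)·(3) + (2)·(2) + (-2)·(-2) + (-3)·(-3)) / 3 = 26/3 = 8.6667
  S[A,B] = ((3)·(0) + (2)·(2) + (-2)·(-2) + (-3)·(0)) / 3 = 8/3 = 2.6667
  S[B,B] = ((0)·(0) + (2)·(2) + (-2)·(-2) + (0)·(0)) / 3 = 8/3 = 2.6667

S is symmetric (S[j,i] = S[i,j]). Assembling:

S = [[8.6667, 2.6667],
 [2.6667, 2.6667]]


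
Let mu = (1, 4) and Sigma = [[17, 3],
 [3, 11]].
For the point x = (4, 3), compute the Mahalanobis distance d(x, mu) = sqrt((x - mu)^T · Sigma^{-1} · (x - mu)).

Step 1 — centre the observation: (x - mu) = (3, -1).

Step 2 — invert Sigma. det(Sigma) = 17·11 - (3)² = 178.
  Sigma^{-1} = (1/det) · [[d, -b], [-b, a]] = [[0.0618, -0.0169],
 [-0.0169, 0.0955]].

Step 3 — form the quadratic (x - mu)^T · Sigma^{-1} · (x - mu):
  Sigma^{-1} · (x - mu) = (0.2022, -0.1461).
  (x - mu)^T · [Sigma^{-1} · (x - mu)] = (3)·(0.2022) + (-1)·(-0.1461) = 0.7528.

Step 4 — take square root: d = √(0.7528) ≈ 0.8676.

d(x, mu) = √(0.7528) ≈ 0.8676


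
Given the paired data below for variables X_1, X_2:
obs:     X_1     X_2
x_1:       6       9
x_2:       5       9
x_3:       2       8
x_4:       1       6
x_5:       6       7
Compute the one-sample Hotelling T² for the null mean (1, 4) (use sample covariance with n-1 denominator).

Step 1 — sample mean vector:
  mean(X_1) = (6 + 5 + 2 + 1 + 6) / 5 = 20/5 = 4
  mean(X_2) = (9 + 9 + 8 + 6 + 7) / 5 = 39/5 = 7.8
  x̄ = (4, 7.8),  deviation x̄ - mu_0 = (4, 7.8) - (1, 4) = (3, 3.8).

Step 2 — sample covariance matrix, S[i,j] = (1/(n-1)) · Σ_k (x_{k,i} - mean_i) · (x_{k,j} - mean_j), divisor n-1 = 4:
  S[X_1,X_1] = ((2)·(2) + (1)·(1) + (-2)·(-2) + (-3)·(-3) + (2)·(2)) / 4 = 22/4 = 5.5
  S[X_1,X_2] = ((2)·(1.2) + (1)·(1.2) + (-2)·(0.2) + (-3)·(-1.8) + (2)·(-0.8)) / 4 = 7/4 = 1.75
  S[X_2,X_2] = ((1.2)·(1.2) + (1.2)·(1.2) + (0.2)·(0.2) + (-1.8)·(-1.8) + (-0.8)·(-0.8)) / 4 = 6.8/4 = 1.7
  S = [[5.5, 1.75],
 [1.75, 1.7]].

Step 3 — invert S. det(S) = 5.5·1.7 - (1.75)² = 6.2875.
  S^{-1} = (1/det) · [[d, -b], [-b, a]] = [[0.2704, -0.2783],
 [-0.2783, 0.8748]].

Step 4 — quadratic form (x̄ - mu_0)^T · S^{-1} · (x̄ - mu_0):
  S^{-1} · (x̄ - mu_0) = (-0.2465, 2.4891),
  (x̄ - mu_0)^T · [...] = (3)·(-0.2465) + (3.8)·(2.4891) = 8.7189.

Step 5 — scale by n: T² = 5 · 8.7189 = 43.5944.

T² ≈ 43.5944


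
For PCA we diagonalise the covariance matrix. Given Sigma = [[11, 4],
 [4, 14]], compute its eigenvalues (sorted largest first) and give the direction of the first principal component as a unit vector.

Step 1 — characteristic polynomial of 2×2 Sigma:
  det(Sigma - λI) = λ² - trace · λ + det = 0.
  trace = 11 + 14 = 25, det = 11·14 - (4)² = 138.
Step 2 — discriminant:
  Δ = trace² - 4·det = 625 - 552 = 73.
Step 3 — eigenvalues:
  λ = (trace ± √Δ)/2 = (25 ± 8.544)/2,
  λ_1 = 16.772,  λ_2 = 8.228.

Step 4 — unit eigenvector for λ_1: solve (Sigma - λ_1 I)v = 0. First row:
  (11 - 16.772)·v_x + (4)·v_y = 0, i.e. (-5.772)·v_x + (4)·v_y = 0,
  so v ∝ (b, λ_1 - a) = (4, 5.772) = u.
  ||u|| = √((4)² + (5.772)²) = √(49.316) ≈ 7.0225,
  v_1 = u/||u|| ≈ (0.5696, 0.8219) (||v_1|| = 1).

λ_1 = 16.772,  λ_2 = 8.228;  v_1 ≈ (0.5696, 0.8219)


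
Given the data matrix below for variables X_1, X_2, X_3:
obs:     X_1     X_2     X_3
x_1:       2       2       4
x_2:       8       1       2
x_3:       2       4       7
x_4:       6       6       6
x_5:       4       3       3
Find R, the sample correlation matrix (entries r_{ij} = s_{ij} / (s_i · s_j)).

Step 1 — column means:
  mean(X_1) = (2 + 8 + 2 + 6 + 4) / 5 = 22/5 = 4.4
  mean(X_2) = (2 + 1 + 4 + 6 + 3) / 5 = 16/5 = 3.2
  mean(X_3) = (4 + 2 + 7 + 6 + 3) / 5 = 22/5 = 4.4

Step 2 — sample variances and covariances s[i,j] = (1/(n-1)) · Σ_k (x_{k,i} - mean_i) · (x_{k,j} - mean_j), with n-1 = 4:
  s[X_1,X_1] = ((-2.4)·(-2.4) + (3.6)·(3.6) + (-2.4)·(-2.4) + (1.6)·(1.6) + (-0.4)·(-0.4)) / 4 = 27.2/4 = 6.8
  s[X_1,X_2] = ((-2.4)·(-1.2) + (3.6)·(-2.2) + (-2.4)·(0.8) + (1.6)·(2.8) + (-0.4)·(-0.2)) / 4 = -2.4/4 = -0.6
  s[X_1,X_3] = ((-2.4)·(-0.4) + (3.6)·(-2.4) + (-2.4)·(2.6) + (1.6)·(1.6) + (-0.4)·(-1.4)) / 4 = -10.8/4 = -2.7
  s[X_2,X_2] = ((-1.2)·(-1.2) + (-2.2)·(-2.2) + (0.8)·(0.8) + (2.8)·(2.8) + (-0.2)·(-0.2)) / 4 = 14.8/4 = 3.7
  s[X_2,X_3] = ((-1.2)·(-0.4) + (-2.2)·(-2.4) + (0.8)·(2.6) + (2.8)·(1.6) + (-0.2)·(-1.4)) / 4 = 12.6/4 = 3.15
  s[X_3,X_3] = ((-0.4)·(-0.4) + (-2.4)·(-2.4) + (2.6)·(2.6) + (1.6)·(1.6) + (-1.4)·(-1.4)) / 4 = 17.2/4 = 4.3
  Sample standard deviations s_i = √(s[i,i]):
  s(X_1) = √(6.8) = 2.6077
  s(X_2) = √(3.7) = 1.9235
  s(X_3) = √(4.3) = 2.0736

Step 3 — r_{ij} = s_{ij} / (s_i · s_j):
  r[X_1,X_1] = 1 (diagonal).
  r[X_1,X_2] = -0.6 / (2.6077 · 1.9235) = -0.6 / 5.016 = -0.1196
  r[X_1,X_3] = -2.7 / (2.6077 · 2.0736) = -2.7 / 5.4074 = -0.4993
  r[X_2,X_2] = 1 (diagonal).
  r[X_2,X_3] = 3.15 / (1.9235 · 2.0736) = 3.15 / 3.9887 = 0.7897
  r[X_3,X_3] = 1 (diagonal).

R is symmetric with unit diagonal. Assembling:

R = [[1, -0.1196, -0.4993],
 [-0.1196, 1, 0.7897],
 [-0.4993, 0.7897, 1]]


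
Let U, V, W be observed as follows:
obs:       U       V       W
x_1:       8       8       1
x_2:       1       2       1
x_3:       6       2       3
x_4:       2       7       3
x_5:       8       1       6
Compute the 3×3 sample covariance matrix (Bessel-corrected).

Step 1 — column means:
  mean(U) = (8 + 1 + 6 + 2 + 8) / 5 = 25/5 = 5
  mean(V) = (8 + 2 + 2 + 7 + 1) / 5 = 20/5 = 4
  mean(W) = (1 + 1 + 3 + 3 + 6) / 5 = 14/5 = 2.8

Step 2 — sample covariance S[i,j] = (1/(n-1)) · Σ_k (x_{k,i} - mean_i) · (x_{k,j} - mean_j), with n-1 = 4.
  S[U,U] = ((3)·(3) + (-4)·(-4) + (1)·(1) + (-3)·(-3) + (3)·(3)) / 4 = 44/4 = 11
  S[U,V] = ((3)·(4) + (-4)·(-2) + (1)·(-2) + (-3)·(3) + (3)·(-3)) / 4 = 0/4 = 0
  S[U,W] = ((3)·(-1.8) + (-4)·(-1.8) + (1)·(0.2) + (-3)·(0.2) + (3)·(3.2)) / 4 = 11/4 = 2.75
  S[V,V] = ((4)·(4) + (-2)·(-2) + (-2)·(-2) + (3)·(3) + (-3)·(-3)) / 4 = 42/4 = 10.5
  S[V,W] = ((4)·(-1.8) + (-2)·(-1.8) + (-2)·(0.2) + (3)·(0.2) + (-3)·(3.2)) / 4 = -13/4 = -3.25
  S[W,W] = ((-1.8)·(-1.8) + (-1.8)·(-1.8) + (0.2)·(0.2) + (0.2)·(0.2) + (3.2)·(3.2)) / 4 = 16.8/4 = 4.2

S is symmetric (S[j,i] = S[i,j]). Assembling:

S = [[11, 0, 2.75],
 [0, 10.5, -3.25],
 [2.75, -3.25, 4.2]]


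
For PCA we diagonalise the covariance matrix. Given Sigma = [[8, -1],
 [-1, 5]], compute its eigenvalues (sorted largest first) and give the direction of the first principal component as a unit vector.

Step 1 — characteristic polynomial of 2×2 Sigma:
  det(Sigma - λI) = λ² - trace · λ + det = 0.
  trace = 8 + 5 = 13, det = 8·5 - (-1)² = 39.
Step 2 — discriminant:
  Δ = trace² - 4·det = 169 - 156 = 13.
Step 3 — eigenvalues:
  λ = (trace ± √Δ)/2 = (13 ± 3.6056)/2,
  λ_1 = 8.3028,  λ_2 = 4.6972.

Step 4 — unit eigenvector for λ_1: solve (Sigma - λ_1 I)v = 0. First row:
  (8 - 8.3028)·v_x + (-1)·v_y = 0, i.e. (-0.3028)·v_x + (-1)·v_y = 0,
  so v ∝ (b, λ_1 - a) = (-1, 0.3028); multiply by -1 so the first entry is positive: u = (1, -0.3028).
  ||u|| = √((1)² + (-0.3028)²) = √(1.0917) ≈ 1.0448,
  v_1 = u/||u|| ≈ (0.9571, -0.2898) (||v_1|| = 1).

λ_1 = 8.3028,  λ_2 = 4.6972;  v_1 ≈ (0.9571, -0.2898)


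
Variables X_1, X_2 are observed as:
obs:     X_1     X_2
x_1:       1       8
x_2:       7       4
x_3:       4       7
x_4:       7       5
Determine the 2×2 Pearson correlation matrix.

Step 1 — column means:
  mean(X_1) = (1 + 7 + 4 + 7) / 4 = 19/4 = 4.75
  mean(X_2) = (8 + 4 + 7 + 5) / 4 = 24/4 = 6

Step 2 — sample variances and covariances s[i,j] = (1/(n-1)) · Σ_k (x_{k,i} - mean_i) · (x_{k,j} - mean_j), with n-1 = 3:
  s[X_1,X_1] = ((-3.75)·(-3.75) + (2.25)·(2.25) + (-0.75)·(-0.75) + (2.25)·(2.25)) / 3 = 24.75/3 = 8.25
  s[X_1,X_2] = ((-3.75)·(2) + (2.25)·(-2) + (-0.75)·(1) + (2.25)·(-1)) / 3 = -15/3 = -5
  s[X_2,X_2] = ((2)·(2) + (-2)·(-2) + (1)·(1) + (-1)·(-1)) / 3 = 10/3 = 3.3333
  Sample standard deviations s_i = √(s[i,i]):
  s(X_1) = √(8.25) = 2.8723
  s(X_2) = √(3.3333) = 1.8257

Step 3 — r_{ij} = s_{ij} / (s_i · s_j):
  r[X_1,X_1] = 1 (diagonal).
  r[X_1,X_2] = -5 / (2.8723 · 1.8257) = -5 / 5.244 = -0.9535
  r[X_2,X_2] = 1 (diagonal).

R is symmetric with unit diagonal. Assembling:

R = [[1, -0.9535],
 [-0.9535, 1]]


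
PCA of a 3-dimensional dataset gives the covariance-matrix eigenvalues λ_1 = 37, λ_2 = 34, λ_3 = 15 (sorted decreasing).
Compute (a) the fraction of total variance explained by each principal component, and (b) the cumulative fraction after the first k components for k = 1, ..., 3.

Step 1 — total variance = trace(Sigma) = Σ λ_i = 37 + 34 + 15 = 86.

Step 2 — fraction explained by component i = λ_i / Σ λ:
  PC1: 37/86 = 0.4302
  PC2: 34/86 = 0.3953
  PC3: 15/86 = 0.1744

Step 3 — cumulative fraction after k components = (λ_1 + ... + λ_k) / Σ λ:
  k = 1: 37/86 = 0.4302
  k = 2: (37 + 34)/86 = 71/86 = 0.8256
  k = 3: (37 + 34 + 15)/86 = 86/86 = 1

Summary (fraction, with percent):

explained: PC1 0.4302 (43.02%), PC2 0.3953 (39.53%), PC3 0.1744 (17.44%);  cumulative: 0.4302, 0.8256, 1


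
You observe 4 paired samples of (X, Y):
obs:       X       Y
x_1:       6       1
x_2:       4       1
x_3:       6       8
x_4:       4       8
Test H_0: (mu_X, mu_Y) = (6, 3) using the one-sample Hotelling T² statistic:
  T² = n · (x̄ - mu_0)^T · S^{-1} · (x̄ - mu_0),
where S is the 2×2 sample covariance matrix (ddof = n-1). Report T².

Step 1 — sample mean vector:
  mean(X) = (6 + 4 + 6 + 4) / 4 = 20/4 = 5
  mean(Y) = (1 + 1 + 8 + 8) / 4 = 18/4 = 4.5
  x̄ = (5, 4.5),  deviation x̄ - mu_0 = (5, 4.5) - (6, 3) = (-1, 1.5).

Step 2 — sample covariance matrix, S[i,j] = (1/(n-1)) · Σ_k (x_{k,i} - mean_i) · (x_{k,j} - mean_j), divisor n-1 = 3:
  S[X,X] = ((1)·(1) + (-1)·(-1) + (1)·(1) + (-1)·(-1)) / 3 = 4/3 = 1.3333
  S[X,Y] = ((1)·(-3.5) + (-1)·(-3.5) + (1)·(3.5) + (-1)·(3.5)) / 3 = 0/3 = 0
  S[Y,Y] = ((-3.5)·(-3.5) + (-3.5)·(-3.5) + (3.5)·(3.5) + (3.5)·(3.5)) / 3 = 49/3 = 16.3333
  S = [[1.3333, 0],
 [0, 16.3333]].

Step 3 — invert S. det(S) = 1.3333·16.3333 - (0)² = 21.7778.
  S^{-1} = (1/det) · [[d, -b], [-b, a]] = [[0.75, 0],
 [0, 0.0612]].

Step 4 — quadratic form (x̄ - mu_0)^T · S^{-1} · (x̄ - mu_0):
  S^{-1} · (x̄ - mu_0) = (-0.75, 0.0918),
  (x̄ - mu_0)^T · [...] = (-1)·(-0.75) + (1.5)·(0.0918) = 0.8878.

Step 5 — scale by n: T² = 4 · 0.8878 = 3.551.

T² ≈ 3.551


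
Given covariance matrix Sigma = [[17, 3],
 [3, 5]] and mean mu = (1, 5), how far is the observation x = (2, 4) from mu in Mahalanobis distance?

Step 1 — centre the observation: (x - mu) = (1, -1).

Step 2 — invert Sigma. det(Sigma) = 17·5 - (3)² = 76.
  Sigma^{-1} = (1/det) · [[d, -b], [-b, a]] = [[0.0658, -0.0395],
 [-0.0395, 0.2237]].

Step 3 — form the quadratic (x - mu)^T · Sigma^{-1} · (x - mu):
  Sigma^{-1} · (x - mu) = (0.1053, -0.2632).
  (x - mu)^T · [Sigma^{-1} · (x - mu)] = (1)·(0.1053) + (-1)·(-0.2632) = 0.3684.

Step 4 — take square root: d = √(0.3684) ≈ 0.607.

d(x, mu) = √(0.3684) ≈ 0.607


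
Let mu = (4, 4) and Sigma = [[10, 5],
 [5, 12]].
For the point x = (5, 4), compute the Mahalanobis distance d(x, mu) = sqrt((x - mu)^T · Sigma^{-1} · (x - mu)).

Step 1 — centre the observation: (x - mu) = (1, 0).

Step 2 — invert Sigma. det(Sigma) = 10·12 - (5)² = 95.
  Sigma^{-1} = (1/det) · [[d, -b], [-b, a]] = [[0.1263, -0.0526],
 [-0.0526, 0.1053]].

Step 3 — form the quadratic (x - mu)^T · Sigma^{-1} · (x - mu):
  Sigma^{-1} · (x - mu) = (0.1263, -0.0526).
  (x - mu)^T · [Sigma^{-1} · (x - mu)] = (1)·(0.1263) + (0)·(-0.0526) = 0.1263.

Step 4 — take square root: d = √(0.1263) ≈ 0.3554.

d(x, mu) = √(0.1263) ≈ 0.3554


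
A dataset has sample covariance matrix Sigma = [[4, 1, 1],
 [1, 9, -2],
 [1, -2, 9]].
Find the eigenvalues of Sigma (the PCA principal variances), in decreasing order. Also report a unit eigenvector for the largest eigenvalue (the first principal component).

Step 1 — characteristic polynomial p(λ) = det(λI - Sigma) = λ³ - tr·λ² + c_1·λ - det, where tr = trace, c_1 = sum of the principal 2×2 minors, det = det(Sigma):
  tr = 4 + 9 + 9 = 22,
  c_1 = (4·9 - (1)²) + (4·9 - (1)²) + (9·9 - (-2)²) = 35 + 35 + 77 = 147,
  det = 4·(9·9 - (-2)²) - (1)·((1)·9 - (-2)·(1)) + (1)·((1)·(-2) - 9·(1)) = 4·(77) - (1)·(11) + (1)·(-11) = 286.
  So p(λ) = λ³ - 22λ² + 147λ - 286.
Step 2 — look for an integer root (rational root theorem: any rational root is an integer divisor of 286). Testing λ = 11:
  p(11) = 1331 - 2662 + 1617 - 286 = 0  ✓
  Dividing out (λ - 11): p(λ) = (λ - 11)(λ² - 11λ + 26).
Step 3 — remaining eigenvalues from the quadratic λ² - 11λ + 26 = 0:
  Δ = 11² - 4·26 = 121 - 104 = 17,  λ = (11 ± √17)/2 = (11 ± 4.1231)/2 ≈ 7.5616 or 3.4384.
  Sorted: λ_1 = 11,  λ_2 = 7.5616,  λ_3 = 3.4384  (check: sum = 22 = tr ✓).

Step 4 — unit eigenvector for λ_1 = 11: v spans the null space of (Sigma - λ_1 I), whose rows are
  r_1 = (-7, 1, 1),  r_2 = (1, -2, -2),  r_3 = (1, -2, -2).
  v is orthogonal to every row, so take v ∝ r_1 × r_2 = ((1)·(-2) - (1)·(-2), (1)·(1) - (-7)·(-2), (-7)·(-2) - (1)·(1)) = (0, -13, 13).
  Rescale (divide by 13; multiply by -1 so the first nonzero entry is positive): u = (0, 1, -1).
  ||u|| = √((0)² + (1)² + (-1)²) = √(2) ≈ 1.4142,  v_1 = u/||u|| ≈ (0, 0.7071, -0.7071) (||v_1|| = 1).

λ_1 = 11,  λ_2 = 7.5616,  λ_3 = 3.4384;  v_1 ≈ (0, 0.7071, -0.7071)


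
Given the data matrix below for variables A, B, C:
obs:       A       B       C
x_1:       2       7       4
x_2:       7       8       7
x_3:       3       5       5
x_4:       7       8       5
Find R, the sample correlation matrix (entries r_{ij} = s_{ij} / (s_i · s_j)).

Step 1 — column means:
  mean(A) = (2 + 7 + 3 + 7) / 4 = 19/4 = 4.75
  mean(B) = (7 + 8 + 5 + 8) / 4 = 28/4 = 7
  mean(C) = (4 + 7 + 5 + 5) / 4 = 21/4 = 5.25

Step 2 — sample variances and covariances s[i,j] = (1/(n-1)) · Σ_k (x_{k,i} - mean_i) · (x_{k,j} - mean_j), with n-1 = 3:
  s[A,A] = ((-2.75)·(-2.75) + (2.25)·(2.25) + (-1.75)·(-1.75) + (2.25)·(2.25)) / 3 = 20.75/3 = 6.9167
  s[A,B] = ((-2.75)·(0) + (2.25)·(1) + (-1.75)·(-2) + (2.25)·(1)) / 3 = 8/3 = 2.6667
  s[A,C] = ((-2.75)·(-1.25) + (2.25)·(1.75) + (-1.75)·(-0.25) + (2.25)·(-0.25)) / 3 = 7.25/3 = 2.4167
  s[B,B] = ((0)·(0) + (1)·(1) + (-2)·(-2) + (1)·(1)) / 3 = 6/3 = 2
  s[B,C] = ((0)·(-1.25) + (1)·(1.75) + (-2)·(-0.25) + (1)·(-0.25)) / 3 = 2/3 = 0.6667
  s[C,C] = ((-1.25)·(-1.25) + (1.75)·(1.75) + (-0.25)·(-0.25) + (-0.25)·(-0.25)) / 3 = 4.75/3 = 1.5833
  Sample standard deviations s_i = √(s[i,i]):
  s(A) = √(6.9167) = 2.63
  s(B) = √(2) = 1.4142
  s(C) = √(1.5833) = 1.2583

Step 3 — r_{ij} = s_{ij} / (s_i · s_j):
  r[A,A] = 1 (diagonal).
  r[A,B] = 2.6667 / (2.63 · 1.4142) = 2.6667 / 3.7193 = 0.717
  r[A,C] = 2.4167 / (2.63 · 1.2583) = 2.4167 / 3.3093 = 0.7303
  r[B,B] = 1 (diagonal).
  r[B,C] = 0.6667 / (1.4142 · 1.2583) = 0.6667 / 1.7795 = 0.3746
  r[C,C] = 1 (diagonal).

R is symmetric with unit diagonal. Assembling:

R = [[1, 0.717, 0.7303],
 [0.717, 1, 0.3746],
 [0.7303, 0.3746, 1]]


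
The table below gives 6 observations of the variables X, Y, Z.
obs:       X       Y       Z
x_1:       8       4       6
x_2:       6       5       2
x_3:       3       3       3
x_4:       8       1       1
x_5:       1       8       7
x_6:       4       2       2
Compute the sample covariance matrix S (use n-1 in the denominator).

Step 1 — column means:
  mean(X) = (8 + 6 + 3 + 8 + 1 + 4) / 6 = 30/6 = 5
  mean(Y) = (4 + 5 + 3 + 1 + 8 + 2) / 6 = 23/6 = 3.8333
  mean(Z) = (6 + 2 + 3 + 1 + 7 + 2) / 6 = 21/6 = 3.5

Step 2 — sample covariance S[i,j] = (1/(n-1)) · Σ_k (x_{k,i} - mean_i) · (x_{k,j} - mean_j), with n-1 = 5.
  S[X,X] = ((3)·(3) + (1)·(1) + (-2)·(-2) + (3)·(3) + (-4)·(-4) + (-1)·(-1)) / 5 = 40/5 = 8
  S[X,Y] = ((3)·(0.1667) + (1)·(1.1667) + (-2)·(-0.8333) + (3)·(-2.8333) + (-4)·(4.1667) + (-1)·(-1.8333)) / 5 = -20/5 = -4
  S[X,Z] = ((3)·(2.5) + (1)·(-1.5) + (-2)·(-0.5) + (3)·(-2.5) + (-4)·(3.5) + (-1)·(-1.5)) / 5 = -13/5 = -2.6
  S[Y,Y] = ((0.1667)·(0.1667) + (1.1667)·(1.1667) + (-0.8333)·(-0.8333) + (-2.8333)·(-2.8333) + (4.1667)·(4.1667) + (-1.8333)·(-1.8333)) / 5 = 30.8333/5 = 6.1667
  S[Y,Z] = ((0.1667)·(2.5) + (1.1667)·(-1.5) + (-0.8333)·(-0.5) + (-2.8333)·(-2.5) + (4.1667)·(3.5) + (-1.8333)·(-1.5)) / 5 = 23.5/5 = 4.7
  S[Z,Z] = ((2.5)·(2.5) + (-1.5)·(-1.5) + (-0.5)·(-0.5) + (-2.5)·(-2.5) + (3.5)·(3.5) + (-1.5)·(-1.5)) / 5 = 29.5/5 = 5.9

S is symmetric (S[j,i] = S[i,j]). Assembling:

S = [[8, -4, -2.6],
 [-4, 6.1667, 4.7],
 [-2.6, 4.7, 5.9]]


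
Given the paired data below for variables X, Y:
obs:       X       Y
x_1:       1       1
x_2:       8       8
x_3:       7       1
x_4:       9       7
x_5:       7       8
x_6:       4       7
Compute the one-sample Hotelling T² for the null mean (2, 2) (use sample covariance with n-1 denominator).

Step 1 — sample mean vector:
  mean(X) = (1 + 8 + 7 + 9 + 7 + 4) / 6 = 36/6 = 6
  mean(Y) = (1 + 8 + 1 + 7 + 8 + 7) / 6 = 32/6 = 5.3333
  x̄ = (6, 5.3333),  deviation x̄ - mu_0 = (6, 5.3333) - (2, 2) = (4, 3.3333).

Step 2 — sample covariance matrix, S[i,j] = (1/(n-1)) · Σ_k (x_{k,i} - mean_i) · (x_{k,j} - mean_j), divisor n-1 = 5:
  S[X,X] = ((-5)·(-5) + (2)·(2) + (1)·(1) + (3)·(3) + (1)·(1) + (-2)·(-2)) / 5 = 44/5 = 8.8
  S[X,Y] = ((-5)·(-4.3333) + (2)·(2.6667) + (1)·(-4.3333) + (3)·(1.6667) + (1)·(2.6667) + (-2)·(1.6667)) / 5 = 27/5 = 5.4
  S[Y,Y] = ((-4.3333)·(-4.3333) + (2.6667)·(2.6667) + (-4.3333)·(-4.3333) + (1.6667)·(1.6667) + (2.6667)·(2.6667) + (1.6667)·(1.6667)) / 5 = 57.3333/5 = 11.4667
  S = [[8.8, 5.4],
 [5.4, 11.4667]].

Step 3 — invert S. det(S) = 8.8·11.4667 - (5.4)² = 71.7467.
  S^{-1} = (1/det) · [[d, -b], [-b, a]] = [[0.1598, -0.0753],
 [-0.0753, 0.1227]].

Step 4 — quadratic form (x̄ - mu_0)^T · S^{-1} · (x̄ - mu_0):
  S^{-1} · (x̄ - mu_0) = (0.3884, 0.1078),
  (x̄ - mu_0)^T · [...] = (4)·(0.3884) + (3.3333)·(0.1078) = 1.9129.

Step 5 — scale by n: T² = 6 · 1.9129 = 11.4774.

T² ≈ 11.4774


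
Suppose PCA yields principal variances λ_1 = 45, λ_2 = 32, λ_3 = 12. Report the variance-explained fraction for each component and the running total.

Step 1 — total variance = trace(Sigma) = Σ λ_i = 45 + 32 + 12 = 89.

Step 2 — fraction explained by component i = λ_i / Σ λ:
  PC1: 45/89 = 0.5056
  PC2: 32/89 = 0.3596
  PC3: 12/89 = 0.1348

Step 3 — cumulative fraction after k components = (λ_1 + ... + λ_k) / Σ λ:
  k = 1: 45/89 = 0.5056
  k = 2: (45 + 32)/89 = 77/89 = 0.8652
  k = 3: (45 + 32 + 12)/89 = 89/89 = 1

Summary (fraction, with percent):

explained: PC1 0.5056 (50.56%), PC2 0.3596 (35.96%), PC3 0.1348 (13.48%);  cumulative: 0.5056, 0.8652, 1


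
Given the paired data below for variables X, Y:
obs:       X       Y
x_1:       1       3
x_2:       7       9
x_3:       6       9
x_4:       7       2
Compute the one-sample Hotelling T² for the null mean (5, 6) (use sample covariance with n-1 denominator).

Step 1 — sample mean vector:
  mean(X) = (1 + 7 + 6 + 7) / 4 = 21/4 = 5.25
  mean(Y) = (3 + 9 + 9 + 2) / 4 = 23/4 = 5.75
  x̄ = (5.25, 5.75),  deviation x̄ - mu_0 = (5.25, 5.75) - (5, 6) = (0.25, -0.25).

Step 2 — sample covariance matrix, S[i,j] = (1/(n-1)) · Σ_k (x_{k,i} - mean_i) · (x_{k,j} - mean_j), divisor n-1 = 3:
  S[X,X] = ((-4.25)·(-4.25) + (1.75)·(1.75) + (0.75)·(0.75) + (1.75)·(1.75)) / 3 = 24.75/3 = 8.25
  S[X,Y] = ((-4.25)·(-2.75) + (1.75)·(3.25) + (0.75)·(3.25) + (1.75)·(-3.75)) / 3 = 13.25/3 = 4.4167
  S[Y,Y] = ((-2.75)·(-2.75) + (3.25)·(3.25) + (3.25)·(3.25) + (-3.75)·(-3.75)) / 3 = 42.75/3 = 14.25
  S = [[8.25, 4.4167],
 [4.4167, 14.25]].

Step 3 — invert S. det(S) = 8.25·14.25 - (4.4167)² = 98.0556.
  S^{-1} = (1/det) · [[d, -b], [-b, a]] = [[0.1453, -0.045],
 [-0.045, 0.0841]].

Step 4 — quadratic form (x̄ - mu_0)^T · S^{-1} · (x̄ - mu_0):
  S^{-1} · (x̄ - mu_0) = (0.0476, -0.0323),
  (x̄ - mu_0)^T · [...] = (0.25)·(0.0476) + (-0.25)·(-0.0323) = 0.02.

Step 5 — scale by n: T² = 4 · 0.02 = 0.0799.

T² ≈ 0.0799


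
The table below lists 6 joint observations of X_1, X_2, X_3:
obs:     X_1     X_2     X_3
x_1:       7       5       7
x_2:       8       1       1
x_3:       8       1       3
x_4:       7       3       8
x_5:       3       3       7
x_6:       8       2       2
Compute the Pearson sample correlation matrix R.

Step 1 — column means:
  mean(X_1) = (7 + 8 + 8 + 7 + 3 + 8) / 6 = 41/6 = 6.8333
  mean(X_2) = (5 + 1 + 1 + 3 + 3 + 2) / 6 = 15/6 = 2.5
  mean(X_3) = (7 + 1 + 3 + 8 + 7 + 2) / 6 = 28/6 = 4.6667

Step 2 — sample variances and covariances s[i,j] = (1/(n-1)) · Σ_k (x_{k,i} - mean_i) · (x_{k,j} - mean_j), with n-1 = 5:
  s[X_1,X_1] = ((0.1667)·(0.1667) + (1.1667)·(1.1667) + (1.1667)·(1.1667) + (0.1667)·(0.1667) + (-3.8333)·(-3.8333) + (1.1667)·(1.1667)) / 5 = 18.8333/5 = 3.7667
  s[X_1,X_2] = ((0.1667)·(2.5) + (1.1667)·(-1.5) + (1.1667)·(-1.5) + (0.1667)·(0.5) + (-3.8333)·(0.5) + (1.1667)·(-0.5)) / 5 = -5.5/5 = -1.1
  s[X_1,X_3] = ((0.1667)·(2.3333) + (1.1667)·(-3.6667) + (1.1667)·(-1.6667) + (0.1667)·(3.3333) + (-3.8333)·(2.3333) + (1.1667)·(-2.6667)) / 5 = -17.3333/5 = -3.4667
  s[X_2,X_2] = ((2.5)·(2.5) + (-1.5)·(-1.5) + (-1.5)·(-1.5) + (0.5)·(0.5) + (0.5)·(0.5) + (-0.5)·(-0.5)) / 5 = 11.5/5 = 2.3
  s[X_2,X_3] = ((2.5)·(2.3333) + (-1.5)·(-3.6667) + (-1.5)·(-1.6667) + (0.5)·(3.3333) + (0.5)·(2.3333) + (-0.5)·(-2.6667)) / 5 = 18/5 = 3.6
  s[X_3,X_3] = ((2.3333)·(2.3333) + (-3.6667)·(-3.6667) + (-1.6667)·(-1.6667) + (3.3333)·(3.3333) + (2.3333)·(2.3333) + (-2.6667)·(-2.6667)) / 5 = 45.3333/5 = 9.0667
  Sample standard deviations s_i = √(s[i,i]):
  s(X_1) = √(3.7667) = 1.9408
  s(X_2) = √(2.3) = 1.5166
  s(X_3) = √(9.0667) = 3.0111

Step 3 — r_{ij} = s_{ij} / (s_i · s_j):
  r[X_1,X_1] = 1 (diagonal).
  r[X_1,X_2] = -1.1 / (1.9408 · 1.5166) = -1.1 / 2.9434 = -0.3737
  r[X_1,X_3] = -3.4667 / (1.9408 · 3.0111) = -3.4667 / 5.8439 = -0.5932
  r[X_2,X_2] = 1 (diagonal).
  r[X_2,X_3] = 3.6 / (1.5166 · 3.0111) = 3.6 / 4.5665 = 0.7883
  r[X_3,X_3] = 1 (diagonal).

R is symmetric with unit diagonal. Assembling:

R = [[1, -0.3737, -0.5932],
 [-0.3737, 1, 0.7883],
 [-0.5932, 0.7883, 1]]


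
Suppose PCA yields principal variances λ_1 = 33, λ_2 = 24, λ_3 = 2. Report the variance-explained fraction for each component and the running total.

Step 1 — total variance = trace(Sigma) = Σ λ_i = 33 + 24 + 2 = 59.

Step 2 — fraction explained by component i = λ_i / Σ λ:
  PC1: 33/59 = 0.5593
  PC2: 24/59 = 0.4068
  PC3: 2/59 = 0.0339

Step 3 — cumulative fraction after k components = (λ_1 + ... + λ_k) / Σ λ:
  k = 1: 33/59 = 0.5593
  k = 2: (33 + 24)/59 = 57/59 = 0.9661
  k = 3: (33 + 24 + 2)/59 = 59/59 = 1

Summary (fraction, with percent):

explained: PC1 0.5593 (55.93%), PC2 0.4068 (40.68%), PC3 0.0339 (3.39%);  cumulative: 0.5593, 0.9661, 1


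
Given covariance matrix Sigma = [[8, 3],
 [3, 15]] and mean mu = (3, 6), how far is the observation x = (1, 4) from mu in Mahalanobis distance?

Step 1 — centre the observation: (x - mu) = (-2, -2).

Step 2 — invert Sigma. det(Sigma) = 8·15 - (3)² = 111.
  Sigma^{-1} = (1/det) · [[d, -b], [-b, a]] = [[0.1351, -0.027],
 [-0.027, 0.0721]].

Step 3 — form the quadratic (x - mu)^T · Sigma^{-1} · (x - mu):
  Sigma^{-1} · (x - mu) = (-0.2162, -0.0901).
  (x - mu)^T · [Sigma^{-1} · (x - mu)] = (-2)·(-0.2162) + (-2)·(-0.0901) = 0.6126.

Step 4 — take square root: d = √(0.6126) ≈ 0.7827.

d(x, mu) = √(0.6126) ≈ 0.7827


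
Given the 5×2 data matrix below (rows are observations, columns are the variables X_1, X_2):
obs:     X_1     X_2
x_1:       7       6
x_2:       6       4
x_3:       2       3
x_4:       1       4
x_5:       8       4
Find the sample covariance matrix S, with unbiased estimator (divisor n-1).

Step 1 — column means:
  mean(X_1) = (7 + 6 + 2 + 1 + 8) / 5 = 24/5 = 4.8
  mean(X_2) = (6 + 4 + 3 + 4 + 4) / 5 = 21/5 = 4.2

Step 2 — sample covariance S[i,j] = (1/(n-1)) · Σ_k (x_{k,i} - mean_i) · (x_{k,j} - mean_j), with n-1 = 4.
  S[X_1,X_1] = ((2.2)·(2.2) + (1.2)·(1.2) + (-2.8)·(-2.8) + (-3.8)·(-3.8) + (3.2)·(3.2)) / 4 = 38.8/4 = 9.7
  S[X_1,X_2] = ((2.2)·(1.8) + (1.2)·(-0.2) + (-2.8)·(-1.2) + (-3.8)·(-0.2) + (3.2)·(-0.2)) / 4 = 7.2/4 = 1.8
  S[X_2,X_2] = ((1.8)·(1.8) + (-0.2)·(-0.2) + (-1.2)·(-1.2) + (-0.2)·(-0.2) + (-0.2)·(-0.2)) / 4 = 4.8/4 = 1.2

S is symmetric (S[j,i] = S[i,j]). Assembling:

S = [[9.7, 1.8],
 [1.8, 1.2]]


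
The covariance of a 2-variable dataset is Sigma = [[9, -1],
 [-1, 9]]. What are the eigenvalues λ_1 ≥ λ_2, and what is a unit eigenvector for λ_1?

Step 1 — characteristic polynomial of 2×2 Sigma:
  det(Sigma - λI) = λ² - trace · λ + det = 0.
  trace = 9 + 9 = 18, det = 9·9 - (-1)² = 80.
Step 2 — discriminant:
  Δ = trace² - 4·det = 324 - 320 = 4.
Step 3 — eigenvalues:
  λ = (trace ± √Δ)/2 = (18 ± 2)/2,
  λ_1 = 10,  λ_2 = 8.

Step 4 — unit eigenvector for λ_1: solve (Sigma - λ_1 I)v = 0. First row:
  (9 - 10)·v_x + (-1)·v_y = 0, i.e. (-1)·v_x + (-1)·v_y = 0,
  so v ∝ (b, λ_1 - a) = (-1, 1); multiply by -1 so the first entry is positive: u = (1, -1).
  ||u|| = √((1)² + (-1)²) = √(2) ≈ 1.4142,
  v_1 = u/||u|| ≈ (0.7071, -0.7071) (||v_1|| = 1).

λ_1 = 10,  λ_2 = 8;  v_1 ≈ (0.7071, -0.7071)


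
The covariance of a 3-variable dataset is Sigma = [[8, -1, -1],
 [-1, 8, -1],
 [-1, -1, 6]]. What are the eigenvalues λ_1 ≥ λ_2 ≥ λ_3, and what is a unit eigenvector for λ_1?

Step 1 — characteristic polynomial p(λ) = det(λI - Sigma) = λ³ - tr·λ² + c_1·λ - det, where tr = trace, c_1 = sum of the principal 2×2 minors, det = det(Sigma):
  tr = 8 + 8 + 6 = 22,
  c_1 = (8·8 - (-1)²) + (8·6 - (-1)²) + (8·6 - (-1)²) = 63 + 47 + 47 = 157,
  det = 8·(8·6 - (-1)²) - (-1)·((-1)·6 - (-1)·(-1)) + (-1)·((-1)·(-1) - 8·(-1)) = 8·(47) - (-1)·(-7) + (-1)·(9) = 360.
  So p(λ) = λ³ - 22λ² + 157λ - 360.
Step 2 — look for an integer root (rational root theorem: any rational root is an integer divisor of 360). Testing λ = 5:
  p(5) = 125 - 550 + 785 - 360 = 0  ✓
  Dividing out (λ - 5): p(λ) = (λ - 5)(λ² - 17λ + 72).
Step 3 — remaining eigenvalues from the quadratic λ² - 17λ + 72 = 0:
  Δ = 17² - 4·72 = 289 - 288 = 1,  λ = (17 ± √1)/2 = (17 ± 1)/2 = 9 or 8.
  Sorted: λ_1 = 9,  λ_2 = 8,  λ_3 = 5  (check: sum = 22 = tr ✓).

Step 4 — unit eigenvector for λ_1 = 9: v spans the null space of (Sigma - λ_1 I), whose rows are
  r_1 = (-1, -1, -1),  r_2 = (-1, -1, -1),  r_3 = (-1, -1, -3).
  v is orthogonal to every row, so take v ∝ r_1 × r_3 = ((-1)·(-3) - (-1)·(-1), (-1)·(-1) - (-1)·(-3), (-1)·(-1) - (-1)·(-1)) = (2, -2, 0).
  Rescale (divide by 2): u = (1, -1, 0).
  ||u|| = √((1)² + (-1)² + (0)²) = √(2) ≈ 1.4142,  v_1 = u/||u|| ≈ (0.7071, -0.7071, 0) (||v_1|| = 1).

λ_1 = 9,  λ_2 = 8,  λ_3 = 5;  v_1 ≈ (0.7071, -0.7071, 0)


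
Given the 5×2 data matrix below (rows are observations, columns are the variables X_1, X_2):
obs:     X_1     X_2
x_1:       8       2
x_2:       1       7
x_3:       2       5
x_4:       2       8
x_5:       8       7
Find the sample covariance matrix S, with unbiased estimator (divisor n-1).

Step 1 — column means:
  mean(X_1) = (8 + 1 + 2 + 2 + 8) / 5 = 21/5 = 4.2
  mean(X_2) = (2 + 7 + 5 + 8 + 7) / 5 = 29/5 = 5.8

Step 2 — sample covariance S[i,j] = (1/(n-1)) · Σ_k (x_{k,i} - mean_i) · (x_{k,j} - mean_j), with n-1 = 4.
  S[X_1,X_1] = ((3.8)·(3.8) + (-3.2)·(-3.2) + (-2.2)·(-2.2) + (-2.2)·(-2.2) + (3.8)·(3.8)) / 4 = 48.8/4 = 12.2
  S[X_1,X_2] = ((3.8)·(-3.8) + (-3.2)·(1.2) + (-2.2)·(-0.8) + (-2.2)·(2.2) + (3.8)·(1.2)) / 4 = -16.8/4 = -4.2
  S[X_2,X_2] = ((-3.8)·(-3.8) + (1.2)·(1.2) + (-0.8)·(-0.8) + (2.2)·(2.2) + (1.2)·(1.2)) / 4 = 22.8/4 = 5.7

S is symmetric (S[j,i] = S[i,j]). Assembling:

S = [[12.2, -4.2],
 [-4.2, 5.7]]


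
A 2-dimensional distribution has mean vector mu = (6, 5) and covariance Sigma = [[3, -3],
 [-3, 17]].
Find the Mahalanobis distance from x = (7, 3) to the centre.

Step 1 — centre the observation: (x - mu) = (1, -2).

Step 2 — invert Sigma. det(Sigma) = 3·17 - (-3)² = 42.
  Sigma^{-1} = (1/det) · [[d, -b], [-b, a]] = [[0.4048, 0.0714],
 [0.0714, 0.0714]].

Step 3 — form the quadratic (x - mu)^T · Sigma^{-1} · (x - mu):
  Sigma^{-1} · (x - mu) = (0.2619, -0.0714).
  (x - mu)^T · [Sigma^{-1} · (x - mu)] = (1)·(0.2619) + (-2)·(-0.0714) = 0.4048.

Step 4 — take square root: d = √(0.4048) ≈ 0.6362.

d(x, mu) = √(0.4048) ≈ 0.6362


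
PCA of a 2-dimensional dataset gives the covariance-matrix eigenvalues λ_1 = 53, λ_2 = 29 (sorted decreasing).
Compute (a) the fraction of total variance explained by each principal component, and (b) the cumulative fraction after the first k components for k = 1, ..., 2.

Step 1 — total variance = trace(Sigma) = Σ λ_i = 53 + 29 = 82.

Step 2 — fraction explained by component i = λ_i / Σ λ:
  PC1: 53/82 = 0.6463
  PC2: 29/82 = 0.3537

Step 3 — cumulative fraction after k components = (λ_1 + ... + λ_k) / Σ λ:
  k = 1: 53/82 = 0.6463
  k = 2: (53 + 29)/82 = 82/82 = 1

Summary (fraction, with percent):

explained: PC1 0.6463 (64.63%), PC2 0.3537 (35.37%);  cumulative: 0.6463, 1


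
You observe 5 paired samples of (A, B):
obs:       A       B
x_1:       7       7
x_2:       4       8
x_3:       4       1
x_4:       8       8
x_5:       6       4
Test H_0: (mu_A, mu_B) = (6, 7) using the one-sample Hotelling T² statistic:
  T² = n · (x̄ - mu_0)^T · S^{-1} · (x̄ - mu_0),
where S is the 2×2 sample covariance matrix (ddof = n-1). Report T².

Step 1 — sample mean vector:
  mean(A) = (7 + 4 + 4 + 8 + 6) / 5 = 29/5 = 5.8
  mean(B) = (7 + 8 + 1 + 8 + 4) / 5 = 28/5 = 5.6
  x̄ = (5.8, 5.6),  deviation x̄ - mu_0 = (5.8, 5.6) - (6, 7) = (-0.2, -1.4).

Step 2 — sample covariance matrix, S[i,j] = (1/(n-1)) · Σ_k (x_{k,i} - mean_i) · (x_{k,j} - mean_j), divisor n-1 = 4:
  S[A,A] = ((1.2)·(1.2) + (-1.8)·(-1.8) + (-1.8)·(-1.8) + (2.2)·(2.2) + (0.2)·(0.2)) / 4 = 12.8/4 = 3.2
  S[A,B] = ((1.2)·(1.4) + (-1.8)·(2.4) + (-1.8)·(-4.6) + (2.2)·(2.4) + (0.2)·(-1.6)) / 4 = 10.6/4 = 2.65
  S[B,B] = ((1.4)·(1.4) + (2.4)·(2.4) + (-4.6)·(-4.6) + (2.4)·(2.4) + (-1.6)·(-1.6)) / 4 = 37.2/4 = 9.3
  S = [[3.2, 2.65],
 [2.65, 9.3]].

Step 3 — invert S. det(S) = 3.2·9.3 - (2.65)² = 22.7375.
  S^{-1} = (1/det) · [[d, -b], [-b, a]] = [[0.409, -0.1165],
 [-0.1165, 0.1407]].

Step 4 — quadratic form (x̄ - mu_0)^T · S^{-1} · (x̄ - mu_0):
  S^{-1} · (x̄ - mu_0) = (0.0814, -0.1737),
  (x̄ - mu_0)^T · [...] = (-0.2)·(0.0814) + (-1.4)·(-0.1737) = 0.2269.

Step 5 — scale by n: T² = 5 · 0.2269 = 1.1347.

T² ≈ 1.1347


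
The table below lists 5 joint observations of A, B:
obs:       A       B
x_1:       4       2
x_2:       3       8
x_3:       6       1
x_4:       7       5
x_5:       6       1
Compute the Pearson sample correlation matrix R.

Step 1 — column means:
  mean(A) = (4 + 3 + 6 + 7 + 6) / 5 = 26/5 = 5.2
  mean(B) = (2 + 8 + 1 + 5 + 1) / 5 = 17/5 = 3.4

Step 2 — sample variances and covariances s[i,j] = (1/(n-1)) · Σ_k (x_{k,i} - mean_i) · (x_{k,j} - mean_j), with n-1 = 4:
  s[A,A] = ((-1.2)·(-1.2) + (-2.2)·(-2.2) + (0.8)·(0.8) + (1.8)·(1.8) + (0.8)·(0.8)) / 4 = 10.8/4 = 2.7
  s[A,B] = ((-1.2)·(-1.4) + (-2.2)·(4.6) + (0.8)·(-2.4) + (1.8)·(1.6) + (0.8)·(-2.4)) / 4 = -9.4/4 = -2.35
  s[B,B] = ((-1.4)·(-1.4) + (4.6)·(4.6) + (-2.4)·(-2.4) + (1.6)·(1.6) + (-2.4)·(-2.4)) / 4 = 37.2/4 = 9.3
  Sample standard deviations s_i = √(s[i,i]):
  s(A) = √(2.7) = 1.6432
  s(B) = √(9.3) = 3.0496

Step 3 — r_{ij} = s_{ij} / (s_i · s_j):
  r[A,A] = 1 (diagonal).
  r[A,B] = -2.35 / (1.6432 · 3.0496) = -2.35 / 5.011 = -0.469
  r[B,B] = 1 (diagonal).

R is symmetric with unit diagonal. Assembling:

R = [[1, -0.469],
 [-0.469, 1]]


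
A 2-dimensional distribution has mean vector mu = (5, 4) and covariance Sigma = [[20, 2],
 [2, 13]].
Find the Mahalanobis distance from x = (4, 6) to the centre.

Step 1 — centre the observation: (x - mu) = (-1, 2).

Step 2 — invert Sigma. det(Sigma) = 20·13 - (2)² = 256.
  Sigma^{-1} = (1/det) · [[d, -b], [-b, a]] = [[0.0508, -0.0078],
 [-0.0078, 0.0781]].

Step 3 — form the quadratic (x - mu)^T · Sigma^{-1} · (x - mu):
  Sigma^{-1} · (x - mu) = (-0.0664, 0.1641).
  (x - mu)^T · [Sigma^{-1} · (x - mu)] = (-1)·(-0.0664) + (2)·(0.1641) = 0.3945.

Step 4 — take square root: d = √(0.3945) ≈ 0.6281.

d(x, mu) = √(0.3945) ≈ 0.6281


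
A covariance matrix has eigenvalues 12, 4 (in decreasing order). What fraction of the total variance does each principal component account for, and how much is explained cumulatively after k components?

Step 1 — total variance = trace(Sigma) = Σ λ_i = 12 + 4 = 16.

Step 2 — fraction explained by component i = λ_i / Σ λ:
  PC1: 12/16 = 0.75
  PC2: 4/16 = 0.25

Step 3 — cumulative fraction after k components = (λ_1 + ... + λ_k) / Σ λ:
  k = 1: 12/16 = 0.75
  k = 2: (12 + 4)/16 = 16/16 = 1

Summary (fraction, with percent):

explained: PC1 0.75 (75%), PC2 0.25 (25%);  cumulative: 0.75, 1


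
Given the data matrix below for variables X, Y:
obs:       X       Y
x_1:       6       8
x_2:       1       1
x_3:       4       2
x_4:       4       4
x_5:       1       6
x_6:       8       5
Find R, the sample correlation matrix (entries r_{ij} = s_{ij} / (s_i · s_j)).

Step 1 — column means:
  mean(X) = (6 + 1 + 4 + 4 + 1 + 8) / 6 = 24/6 = 4
  mean(Y) = (8 + 1 + 2 + 4 + 6 + 5) / 6 = 26/6 = 4.3333

Step 2 — sample variances and covariances s[i,j] = (1/(n-1)) · Σ_k (x_{k,i} - mean_i) · (x_{k,j} - mean_j), with n-1 = 5:
  s[X,X] = ((2)·(2) + (-3)·(-3) + (0)·(0) + (0)·(0) + (-3)·(-3) + (4)·(4)) / 5 = 38/5 = 7.6
  s[X,Y] = ((2)·(3.6667) + (-3)·(-3.3333) + (0)·(-2.3333) + (0)·(-0.3333) + (-3)·(1.6667) + (4)·(0.6667)) / 5 = 15/5 = 3
  s[Y,Y] = ((3.6667)·(3.6667) + (-3.3333)·(-3.3333) + (-2.3333)·(-2.3333) + (-0.3333)·(-0.3333) + (1.6667)·(1.6667) + (0.6667)·(0.6667)) / 5 = 33.3333/5 = 6.6667
  Sample standard deviations s_i = √(s[i,i]):
  s(X) = √(7.6) = 2.7568
  s(Y) = √(6.6667) = 2.582

Step 3 — r_{ij} = s_{ij} / (s_i · s_j):
  r[X,X] = 1 (diagonal).
  r[X,Y] = 3 / (2.7568 · 2.582) = 3 / 7.1181 = 0.4215
  r[Y,Y] = 1 (diagonal).

R is symmetric with unit diagonal. Assembling:

R = [[1, 0.4215],
 [0.4215, 1]]


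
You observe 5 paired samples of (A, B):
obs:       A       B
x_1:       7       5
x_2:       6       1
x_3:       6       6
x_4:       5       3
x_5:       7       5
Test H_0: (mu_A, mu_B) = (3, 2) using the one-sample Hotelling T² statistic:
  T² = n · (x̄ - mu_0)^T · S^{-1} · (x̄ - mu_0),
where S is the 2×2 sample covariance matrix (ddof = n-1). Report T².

Step 1 — sample mean vector:
  mean(A) = (7 + 6 + 6 + 5 + 7) / 5 = 31/5 = 6.2
  mean(B) = (5 + 1 + 6 + 3 + 5) / 5 = 20/5 = 4
  x̄ = (6.2, 4),  deviation x̄ - mu_0 = (6.2, 4) - (3, 2) = (3.2, 2).

Step 2 — sample covariance matrix, S[i,j] = (1/(n-1)) · Σ_k (x_{k,i} - mean_i) · (x_{k,j} - mean_j), divisor n-1 = 4:
  S[A,A] = ((0.8)·(0.8) + (-0.2)·(-0.2) + (-0.2)·(-0.2) + (-1.2)·(-1.2) + (0.8)·(0.8)) / 4 = 2.8/4 = 0.7
  S[A,B] = ((0.8)·(1) + (-0.2)·(-3) + (-0.2)·(2) + (-1.2)·(-1) + (0.8)·(1)) / 4 = 3/4 = 0.75
  S[B,B] = ((1)·(1) + (-3)·(-3) + (2)·(2) + (-1)·(-1) + (1)·(1)) / 4 = 16/4 = 4
  S = [[0.7, 0.75],
 [0.75, 4]].

Step 3 — invert S. det(S) = 0.7·4 - (0.75)² = 2.2375.
  S^{-1} = (1/det) · [[d, -b], [-b, a]] = [[1.7877, -0.3352],
 [-0.3352, 0.3128]].

Step 4 — quadratic form (x̄ - mu_0)^T · S^{-1} · (x̄ - mu_0):
  S^{-1} · (x̄ - mu_0) = (5.0503, -0.4469),
  (x̄ - mu_0)^T · [...] = (3.2)·(5.0503) + (2)·(-0.4469) = 15.267.

Step 5 — scale by n: T² = 5 · 15.267 = 76.3352.

T² ≈ 76.3352
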